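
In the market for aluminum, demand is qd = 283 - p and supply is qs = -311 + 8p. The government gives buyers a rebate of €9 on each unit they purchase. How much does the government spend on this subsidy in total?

Government cost = €2025

Pre-subsidy: 283 - p = -311 + 8p gives p* = 66, q* = 217.
With the rebate, buyers effectively pay pb = ps − 9, where ps is the price sellers receive.
Demand in terms of ps becomes qd = 283 − 1(ps − 9) = 292 - ps. Setting this equal to supply: 292 - ps = -311 + 8ps, so ps = 67.
Buyers pay pb = 67 − 9 = 58; q' = -311 + 8·67 = 225.
Government outlay = subsidy × quantity = 9 × 225 = 2025.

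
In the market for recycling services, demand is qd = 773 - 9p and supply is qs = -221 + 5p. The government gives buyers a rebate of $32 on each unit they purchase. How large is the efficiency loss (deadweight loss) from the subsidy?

Pre-subsidy: 773 - 9p = -221 + 5p gives p* = 71, q* = 134.
With the rebate, buyers effectively pay pb = ps − 32, where ps is the price sellers receive.
Demand in terms of ps becomes qd = 773 − 9(ps − 32) = 1061 - 9ps. Setting this equal to supply: 1061 - 9ps = -221 + 5ps, so ps = 641/7.
Buyers pay pb = 641/7 − 32 = 417/7; q' = -221 + 5·(641/7) = 1658/7.
The subsidy expands output by 1658/7 − 134 = 720/7 past the efficient level; on those units the gap between marginal cost and willingness to pay runs from 0 up to 32.
DWL = ½ × 32 × 720/7 = 11520/7.

Deadweight loss = 11520/7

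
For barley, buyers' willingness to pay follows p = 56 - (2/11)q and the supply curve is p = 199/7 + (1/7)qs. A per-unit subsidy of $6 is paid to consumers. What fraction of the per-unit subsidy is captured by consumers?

Pre-subsidy: 56 - (2/11)q = 199/7 + (1/7)q gives q* = 84.92 and p* = 40.56.
With the rebate, buyers effectively pay pb = ps − 6, where ps is the price sellers receive.
On the curves, pb = 56 - (2/11)q and ps = 199/7 + (1/7)q; the wedge ps − pb = 6 gives 199/7 + (1/7)q − (56 - (2/11)q) = 6, so q' = 103.4.
Then pb = 56 − (2/11)·103.4 = 37.2 and ps = 199/7 + (1/7)·103.4 = 43.2.
Buyers' price falls by p* − pb = 40.56 − 37.2 = 3.36; sellers' price rises by ps − p* = 43.2 − 40.56 = 2.64.
So consumers capture 3.36/6 = 0.56 of each unit of subsidy.

Consumer share = 0.56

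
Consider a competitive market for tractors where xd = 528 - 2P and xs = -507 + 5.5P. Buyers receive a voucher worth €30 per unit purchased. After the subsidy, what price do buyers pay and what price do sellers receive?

Buyers pay €116; sellers receive €146

Pre-subsidy: 528 - 2P = -507 + 5.5P gives P* = 138, x* = 252.
With the rebate, buyers effectively pay Pb = Ps − 30, where Ps is the price sellers receive.
Demand in terms of Ps becomes xd = 528 − 2(Ps − 30) = 588 - 2Ps. Setting this equal to supply: 588 - 2Ps = -507 + 5.5Ps, so Ps = 146.
Buyers pay Pb = 146 − 30 = 116; x' = -507 + 5.5·146 = 296.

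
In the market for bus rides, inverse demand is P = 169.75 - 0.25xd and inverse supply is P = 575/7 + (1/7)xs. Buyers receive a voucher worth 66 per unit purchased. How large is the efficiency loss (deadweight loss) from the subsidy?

Pre-subsidy: 169.75 - 0.25x = 575/7 + (1/7)x gives x* = 223 and P* = 114.
With the rebate, buyers effectively pay Pb = Ps − 66, where Ps is the price sellers receive.
On the curves, Pb = 169.75 - 0.25x and Ps = 575/7 + (1/7)x; the wedge Ps − Pb = 66 gives 575/7 + (1/7)x − (169.75 - 0.25x) = 66, so x' = 391.
Then Pb = 169.75 − 0.25·391 = 72 and Ps = 575/7 + (1/7)·391 = 138.
The subsidy expands output by 391 − 223 = 168 past the efficient level; on those units the gap between marginal cost and willingness to pay runs from 0 up to 66.
DWL = ½ × 66 × 168 = 5544.

Deadweight loss = 5544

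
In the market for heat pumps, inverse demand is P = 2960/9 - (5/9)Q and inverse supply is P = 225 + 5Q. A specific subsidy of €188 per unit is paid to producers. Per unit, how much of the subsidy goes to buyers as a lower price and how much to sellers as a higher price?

Buyers gain €18.8 per unit; sellers gain €169.2 per unit

Pre-subsidy: 2960/9 - (5/9)Q = 225 + 5Q gives Q* = 18.7 and P* = 318.5.
With the subsidy, sellers receive Ps = Pb + 188 for each unit, where Pb is the price buyers pay.
On the curves, Pb = 2960/9 - (5/9)Q and Ps = 225 + 5Q; the wedge Ps − Pb = 188 gives 225 + 5Q − (2960/9 - (5/9)Q) = 188, so Q' = 52.54.
Then Pb = 2960/9 − (5/9)·52.54 = 299.7 and Ps = 225 + 5·52.54 = 487.7.
Buyers' price falls by P* − Pb = 318.5 − 299.7 = 18.8; sellers' price rises by Ps − P* = 487.7 − 318.5 = 169.2.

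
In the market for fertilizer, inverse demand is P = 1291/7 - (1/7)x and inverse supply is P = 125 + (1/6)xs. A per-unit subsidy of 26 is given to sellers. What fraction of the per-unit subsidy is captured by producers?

Pre-subsidy: 1291/7 - (1/7)x = 125 + (1/6)x gives x* = 192 and P* = 157.
With the subsidy, sellers receive Ps = Pb + 26 for each unit, where Pb is the price buyers pay.
On the curves, Pb = 1291/7 - (1/7)x and Ps = 125 + (1/6)x; the wedge Ps − Pb = 26 gives 125 + (1/6)x − (1291/7 - (1/7)x) = 26, so x' = 276.
Then Pb = 1291/7 − (1/7)·276 = 145 and Ps = 125 + (1/6)·276 = 171.
Buyers' price falls by P* − Pb = 157 − 145 = 12; sellers' price rises by Ps − P* = 171 − 157 = 14.
So producers capture 14/26 = 7/13 of each unit of subsidy.

Producer share = 7/13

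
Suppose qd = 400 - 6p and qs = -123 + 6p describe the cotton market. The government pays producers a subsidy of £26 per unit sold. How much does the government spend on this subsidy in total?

Pre-subsidy: 400 - 6p = -123 + 6p gives p* = 523/12, q* = 138.5.
With the subsidy, sellers receive ps = pb + 26 for each unit, where pb is the price buyers pay.
Supply in terms of pb becomes qs = -123 + 6(pb + 26) = 33 + 6pb. Setting this equal to demand: 400 - 6pb = 33 + 6pb, so pb = 367/12.
Sellers receive ps = 367/12 + 26 = 679/12; q' = 400 − 6·(367/12) = 216.5.
Government outlay = subsidy × quantity = 26 × 216.5 = 5629.

Government cost = £5629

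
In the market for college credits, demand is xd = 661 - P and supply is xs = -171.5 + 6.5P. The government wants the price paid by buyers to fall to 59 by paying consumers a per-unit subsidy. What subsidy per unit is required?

Required subsidy s = 60 per unit

At a buyer price of 59, quantity demanded is 661 − 1·59 = 602.
Sellers supply 602 only when they receive Ps with -171.5 + 6.5·Ps = 602, i.e. Ps = 119.
s = Ps − Pb = 119 − 59 = 60.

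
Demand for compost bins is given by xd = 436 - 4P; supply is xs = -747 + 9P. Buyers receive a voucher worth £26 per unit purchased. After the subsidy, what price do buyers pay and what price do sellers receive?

Pre-subsidy: 436 - 4P = -747 + 9P gives P* = 91, x* = 72.
With the rebate, buyers effectively pay Pb = Ps − 26, where Ps is the price sellers receive.
Demand in terms of Ps becomes xd = 436 − 4(Ps − 26) = 540 - 4Ps. Setting this equal to supply: 540 - 4Ps = -747 + 9Ps, so Ps = 99.
Buyers pay Pb = 99 − 26 = 73; x' = -747 + 9·99 = 144.

Buyers pay £73; sellers receive £99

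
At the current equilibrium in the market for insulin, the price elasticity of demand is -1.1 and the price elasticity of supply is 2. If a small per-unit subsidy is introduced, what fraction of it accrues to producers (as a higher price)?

For a small subsidy around the equilibrium, the benefit split depends on the relative slopes, which at a point are proportional to the elasticities.
Buyer share = εs/(εs + |εd|) = 2/(2 + 1.1) = 20/31; seller share = |εd|/(εs + |εd|) = 11/31.
So producers capture 11/31 of the subsidy.

Producer share = 11/31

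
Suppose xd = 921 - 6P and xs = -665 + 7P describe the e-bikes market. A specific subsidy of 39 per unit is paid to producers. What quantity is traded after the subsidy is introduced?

x' = 315

Pre-subsidy: 921 - 6P = -665 + 7P gives P* = 122, x* = 189.
With the subsidy, sellers receive Ps = Pb + 39 for each unit, where Pb is the price buyers pay.
Supply in terms of Pb becomes xs = -665 + 7(Pb + 39) = -392 + 7Pb. Setting this equal to demand: 921 - 6Pb = -392 + 7Pb, so Pb = 101.
Sellers receive Ps = 101 + 39 = 140; x' = 921 − 6·101 = 315.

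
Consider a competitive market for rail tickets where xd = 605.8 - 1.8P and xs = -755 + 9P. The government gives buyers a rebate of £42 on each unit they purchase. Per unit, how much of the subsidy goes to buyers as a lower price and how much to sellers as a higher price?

Pre-subsidy: 605.8 - 1.8P = -755 + 9P gives P* = 126, x* = 379.
With the rebate, buyers effectively pay Pb = Ps − 42, where Ps is the price sellers receive.
Demand in terms of Ps becomes xd = 605.8 − 1.8(Ps − 42) = 681.4 - 1.8Ps. Setting this equal to supply: 681.4 - 1.8Ps = -755 + 9Ps, so Ps = 133.
Buyers pay Pb = 133 − 42 = 91; x' = -755 + 9·133 = 442.
Buyers' price falls by P* − Pb = 126 − 91 = 35; sellers' price rises by Ps − P* = 133 − 126 = 7.

Buyers gain £35 per unit; sellers gain £7 per unit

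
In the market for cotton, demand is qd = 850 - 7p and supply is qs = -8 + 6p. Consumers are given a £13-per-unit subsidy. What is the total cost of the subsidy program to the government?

Pre-subsidy: 850 - 7p = -8 + 6p gives p* = 66, q* = 388.
With the rebate, buyers effectively pay pb = ps − 13, where ps is the price sellers receive.
Demand in terms of ps becomes qd = 850 − 7(ps − 13) = 941 - 7ps. Setting this equal to supply: 941 - 7ps = -8 + 6ps, so ps = 73.
Buyers pay pb = 73 − 13 = 60; q' = -8 + 6·73 = 430.
Government outlay = subsidy × quantity = 13 × 430 = 5590.

Government cost = £5590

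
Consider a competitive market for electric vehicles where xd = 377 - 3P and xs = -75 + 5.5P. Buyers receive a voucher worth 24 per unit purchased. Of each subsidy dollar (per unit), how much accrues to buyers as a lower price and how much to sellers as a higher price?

Pre-subsidy: 377 - 3P = -75 + 5.5P gives P* = 904/17, x* = 3697/17.
With the rebate, buyers effectively pay Pb = Ps − 24, where Ps is the price sellers receive.
Demand in terms of Ps becomes xd = 377 − 3(Ps − 24) = 449 - 3Ps. Setting this equal to supply: 449 - 3Ps = -75 + 5.5Ps, so Ps = 1048/17.
Buyers pay Pb = 1048/17 − 24 = 640/17; x' = -75 + 5.5·(1048/17) = 4489/17.
Buyers' price falls by P* − Pb = 904/17 − 640/17 = 264/17; sellers' price rises by Ps − P* = 1048/17 − 904/17 = 144/17.

Buyers gain 264/17 per unit; sellers gain 144/17 per unit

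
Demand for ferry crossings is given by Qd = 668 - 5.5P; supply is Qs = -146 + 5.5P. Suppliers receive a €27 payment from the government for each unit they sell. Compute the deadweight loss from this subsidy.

Deadweight loss = €1002.375

Pre-subsidy: 668 - 5.5P = -146 + 5.5P gives P* = 74, Q* = 261.
With the subsidy, sellers receive Ps = Pb + 27 for each unit, where Pb is the price buyers pay.
Supply in terms of Pb becomes Qs = -146 + 5.5(Pb + 27) = 2.5 + 5.5Pb. Setting this equal to demand: 668 - 5.5Pb = 2.5 + 5.5Pb, so Pb = 60.5.
Sellers receive Ps = 60.5 + 27 = 87.5; Q' = 668 − 5.5·60.5 = 335.25.
The subsidy expands output by 335.25 − 261 = 74.25 past the efficient level; on those units the gap between marginal cost and willingness to pay runs from 0 up to 27.
DWL = ½ × 27 × 74.25 = 1002.375.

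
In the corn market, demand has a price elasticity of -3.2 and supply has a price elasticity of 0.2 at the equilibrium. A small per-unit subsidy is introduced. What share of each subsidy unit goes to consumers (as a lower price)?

For a small subsidy around the equilibrium, the benefit split depends on the relative slopes, which at a point are proportional to the elasticities.
Buyer share = εs/(εs + |εd|) = 0.2/(0.2 + 3.2) = 1/17; seller share = |εd|/(εs + |εd|) = 16/17.

Consumer share = 1/17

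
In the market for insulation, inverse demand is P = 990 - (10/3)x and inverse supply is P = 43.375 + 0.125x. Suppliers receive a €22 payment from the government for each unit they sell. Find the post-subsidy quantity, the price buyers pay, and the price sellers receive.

Pre-subsidy: 990 - (10/3)x = 43.375 + 0.125x gives x* = 22719/83 and P* = 6440/83.
With the subsidy, sellers receive Ps = Pb + 22 for each unit, where Pb is the price buyers pay.
On the curves, Pb = 990 - (10/3)x and Ps = 43.375 + 0.125x; the wedge Ps − Pb = 22 gives 43.375 + 0.125x − (990 - (10/3)x) = 22, so x' = 23247/83.
Then Pb = 990 − (10/3)·(23247/83) = 4680/83 and Ps = 43.375 + 0.125·(23247/83) = 6506/83.

x' = 23247/83; buyers pay 4680/83; sellers receive 6506/83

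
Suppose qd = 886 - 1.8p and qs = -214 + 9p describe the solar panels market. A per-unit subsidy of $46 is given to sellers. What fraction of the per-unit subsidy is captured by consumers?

Pre-subsidy: 886 - 1.8p = -214 + 9p gives p* = 2750/27, q* = 2108/3.
With the subsidy, sellers receive ps = pb + 46 for each unit, where pb is the price buyers pay.
Supply in terms of pb becomes qs = -214 + 9(pb + 46) = 200 + 9pb. Setting this equal to demand: 886 - 1.8pb = 200 + 9pb, so pb = 1715/27.
Sellers receive ps = 1715/27 + 46 = 2957/27; q' = 886 − 1.8·(1715/27) = 2315/3.
Buyers' price falls by p* − pb = 2750/27 − 1715/27 = 115/3; sellers' price rises by ps − p* = 2957/27 − 2750/27 = 23/3.
So consumers capture (115/3)/46 = 5/6 of each unit of subsidy.

Consumer share = 5/6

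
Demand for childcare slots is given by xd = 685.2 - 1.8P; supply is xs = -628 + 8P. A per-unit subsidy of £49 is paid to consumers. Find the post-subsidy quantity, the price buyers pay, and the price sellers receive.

x' = 516; buyers pay £94; sellers receive £143

Pre-subsidy: 685.2 - 1.8P = -628 + 8P gives P* = 134, x* = 444.
With the rebate, buyers effectively pay Pb = Ps − 49, where Ps is the price sellers receive.
Demand in terms of Ps becomes xd = 685.2 − 1.8(Ps − 49) = 773.4 - 1.8Ps. Setting this equal to supply: 773.4 - 1.8Ps = -628 + 8Ps, so Ps = 143.
Buyers pay Pb = 143 − 49 = 94; x' = -628 + 8·143 = 516.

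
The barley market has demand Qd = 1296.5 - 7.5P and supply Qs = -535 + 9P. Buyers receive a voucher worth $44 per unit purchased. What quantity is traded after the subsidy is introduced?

Pre-subsidy: 1296.5 - 7.5P = -535 + 9P gives P* = 111, Q* = 464.
With the rebate, buyers effectively pay Pb = Ps − 44, where Ps is the price sellers receive.
Demand in terms of Ps becomes Qd = 1296.5 − 7.5(Ps − 44) = 1626.5 - 7.5Ps. Setting this equal to supply: 1626.5 - 7.5Ps = -535 + 9Ps, so Ps = 131.
Buyers pay Pb = 131 − 44 = 87; Q' = -535 + 9·131 = 644.

Q' = 644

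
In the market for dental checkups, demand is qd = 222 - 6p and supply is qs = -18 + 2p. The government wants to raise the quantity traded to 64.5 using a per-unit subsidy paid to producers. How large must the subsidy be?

Required subsidy s = 15 per unit

At q = 64.5, invert demand for the buyer price: pb = (222 − 64.5)/6 = 26.25; invert supply for the seller price: ps = (64.5 − (-18))/2 = 41.25.
The subsidy must fill the gap: s = ps − pb = 41.25 − 26.25 = 15.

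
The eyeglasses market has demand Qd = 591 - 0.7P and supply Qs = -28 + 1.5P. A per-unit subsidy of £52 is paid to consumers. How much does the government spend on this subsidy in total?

Pre-subsidy: 591 - 0.7P = -28 + 1.5P gives P* = 3095/11, Q* = 8669/22.
With the rebate, buyers effectively pay Pb = Ps − 52, where Ps is the price sellers receive.
Demand in terms of Ps becomes Qd = 591 − 0.7(Ps − 52) = 627.4 - 0.7Ps. Setting this equal to supply: 627.4 - 0.7Ps = -28 + 1.5Ps, so Ps = 3277/11.
Buyers pay Pb = 3277/11 − 52 = 2705/11; Q' = -28 + 1.5·(3277/11) = 9215/22.
Government outlay = subsidy × quantity = 52 × 9215/22 = 239590/11.

Government cost = 239590/11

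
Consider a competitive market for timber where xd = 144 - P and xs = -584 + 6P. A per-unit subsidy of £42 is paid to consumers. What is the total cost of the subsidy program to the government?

Government cost = £3192

Pre-subsidy: 144 - P = -584 + 6P gives P* = 104, x* = 40.
With the rebate, buyers effectively pay Pb = Ps − 42, where Ps is the price sellers receive.
Demand in terms of Ps becomes xd = 144 − 1(Ps − 42) = 186 - Ps. Setting this equal to supply: 186 - Ps = -584 + 6Ps, so Ps = 110.
Buyers pay Pb = 110 − 42 = 68; x' = -584 + 6·110 = 76.
Government outlay = subsidy × quantity = 42 × 76 = 3192.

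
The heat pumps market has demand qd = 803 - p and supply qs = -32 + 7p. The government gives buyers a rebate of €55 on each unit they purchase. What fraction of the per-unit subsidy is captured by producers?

Pre-subsidy: 803 - p = -32 + 7p gives p* = 104.375, q* = 698.625.
With the rebate, buyers effectively pay pb = ps − 55, where ps is the price sellers receive.
Demand in terms of ps becomes qd = 803 − 1(ps − 55) = 858 - ps. Setting this equal to supply: 858 - ps = -32 + 7ps, so ps = 111.25.
Buyers pay pb = 111.25 − 55 = 56.25; q' = -32 + 7·111.25 = 746.75.
Buyers' price falls by p* − pb = 104.375 − 56.25 = 48.125; sellers' price rises by ps − p* = 111.25 − 104.375 = 6.875.
So producers capture 6.875/55 = 0.125 of each unit of subsidy.

Producer share = 0.125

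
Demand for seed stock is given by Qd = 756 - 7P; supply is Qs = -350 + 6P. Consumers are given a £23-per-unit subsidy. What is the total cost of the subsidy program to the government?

Pre-subsidy: 756 - 7P = -350 + 6P gives P* = 1106/13, Q* = 2086/13.
With the rebate, buyers effectively pay Pb = Ps − 23, where Ps is the price sellers receive.
Demand in terms of Ps becomes Qd = 756 − 7(Ps − 23) = 917 - 7Ps. Setting this equal to supply: 917 - 7Ps = -350 + 6Ps, so Ps = 1267/13.
Buyers pay Pb = 1267/13 − 23 = 968/13; Q' = -350 + 6·(1267/13) = 3052/13.
Government outlay = subsidy × quantity = 23 × 3052/13 = 70196/13.

Government cost = 70196/13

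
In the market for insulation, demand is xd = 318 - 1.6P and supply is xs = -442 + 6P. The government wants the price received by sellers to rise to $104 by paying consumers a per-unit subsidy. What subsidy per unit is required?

Required subsidy s = $19 per unit

At a seller price of 104, quantity supplied is -442 + 6·104 = 182.
Buyers absorb 182 only when they pay Pb with 318 − 1.6·Pb = 182, i.e. Pb = 85.
s = Ps − Pb = 104 − 85 = 19.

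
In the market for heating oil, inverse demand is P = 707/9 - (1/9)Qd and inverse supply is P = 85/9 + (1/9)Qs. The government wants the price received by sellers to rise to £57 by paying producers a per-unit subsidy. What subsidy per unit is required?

At a seller price of 57, quantity supplied is -85 + 9·57 = 428.
Buyers absorb 428 only when they pay Pb = 707/9 − (1/9)·428 = 31.
s = Ps − Pb = 57 − 31 = 26.

Required subsidy s = £26 per unit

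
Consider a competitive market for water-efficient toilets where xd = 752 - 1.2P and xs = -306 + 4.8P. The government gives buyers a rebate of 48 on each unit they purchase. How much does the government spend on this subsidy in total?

Pre-subsidy: 752 - 1.2P = -306 + 4.8P gives P* = 529/3, x* = 540.4.
With the rebate, buyers effectively pay Pb = Ps − 48, where Ps is the price sellers receive.
Demand in terms of Ps becomes xd = 752 − 1.2(Ps − 48) = 809.6 - 1.2Ps. Setting this equal to supply: 809.6 - 1.2Ps = -306 + 4.8Ps, so Ps = 2789/15.
Buyers pay Pb = 2789/15 − 48 = 2069/15; x' = -306 + 4.8·(2789/15) = 586.48.
Government outlay = subsidy × quantity = 48 × 586.48 = 28151.04.

Government cost = 28151.04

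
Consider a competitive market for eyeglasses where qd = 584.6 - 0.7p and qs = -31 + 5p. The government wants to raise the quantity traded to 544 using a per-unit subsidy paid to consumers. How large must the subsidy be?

At q = 544, invert demand for the buyer price: pb = (584.6 − 544)/0.7 = 58; invert supply for the seller price: ps = (544 − (-31))/5 = 115.
The subsidy must fill the gap: s = ps − pb = 115 − 58 = 57.

Required subsidy s = 57 per unit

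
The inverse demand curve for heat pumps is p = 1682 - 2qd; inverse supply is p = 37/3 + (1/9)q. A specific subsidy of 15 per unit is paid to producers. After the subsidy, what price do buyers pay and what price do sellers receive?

Pre-subsidy: 1682 - 2q = 37/3 + (1/9)q gives q* = 15027/19 and p* = 1904/19.
With the subsidy, sellers receive ps = pb + 15 for each unit, where pb is the price buyers pay.
On the curves, pb = 1682 - 2q and ps = 37/3 + (1/9)q; the wedge ps − pb = 15 gives 37/3 + (1/9)q − (1682 - 2q) = 15, so q' = 798.
Then pb = 1682 − 2·798 = 86 and ps = 37/3 + (1/9)·798 = 101.

Buyers pay 86; sellers receive 101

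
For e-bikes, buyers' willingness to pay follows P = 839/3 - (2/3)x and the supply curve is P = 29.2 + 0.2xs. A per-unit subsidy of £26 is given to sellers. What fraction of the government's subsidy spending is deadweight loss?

Pre-subsidy: 839/3 - (2/3)x = 29.2 + 0.2x gives x* = 289 and P* = 87.
With the subsidy, sellers receive Ps = Pb + 26 for each unit, where Pb is the price buyers pay.
On the curves, Pb = 839/3 - (2/3)x and Ps = 29.2 + 0.2x; the wedge Ps − Pb = 26 gives 29.2 + 0.2x − (839/3 - (2/3)x) = 26, so x' = 319.
Then Pb = 839/3 − (2/3)·319 = 67 and Ps = 29.2 + 0.2·319 = 93.
ΔCS = ½(289 + 319)(87 − 67) = 6080; ΔPS = ½(289 + 319)(93 − 87) = 1824.
Government spending = 26 × 319 = 8294.
DWL = ½ × 26 × (319 − 289) = 390; fraction = 390 / 8294 = 15/319.

DWL / government spending = 15/319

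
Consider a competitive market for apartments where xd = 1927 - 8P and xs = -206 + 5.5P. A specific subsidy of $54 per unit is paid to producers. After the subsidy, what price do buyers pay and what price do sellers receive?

Buyers pay $136; sellers receive $190

Pre-subsidy: 1927 - 8P = -206 + 5.5P gives P* = 158, x* = 663.
With the subsidy, sellers receive Ps = Pb + 54 for each unit, where Pb is the price buyers pay.
Supply in terms of Pb becomes xs = -206 + 5.5(Pb + 54) = 91 + 5.5Pb. Setting this equal to demand: 1927 - 8Pb = 91 + 5.5Pb, so Pb = 136.
Sellers receive Ps = 136 + 54 = 190; x' = 1927 − 8·136 = 839.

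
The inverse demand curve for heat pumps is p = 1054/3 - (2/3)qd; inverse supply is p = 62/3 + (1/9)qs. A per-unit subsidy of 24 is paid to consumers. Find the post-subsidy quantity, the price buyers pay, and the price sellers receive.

Pre-subsidy: 1054/3 - (2/3)q = 62/3 + (1/9)q gives q* = 2976/7 and p* = 1426/21.
With the rebate, buyers effectively pay pb = ps − 24, where ps is the price sellers receive.
On the curves, pb = 1054/3 - (2/3)q and ps = 62/3 + (1/9)q; the wedge ps − pb = 24 gives 62/3 + (1/9)q − (1054/3 - (2/3)q) = 24, so q' = 456.
Then pb = 1054/3 − (2/3)·456 = 142/3 and ps = 62/3 + (1/9)·456 = 214/3.

q' = 456; buyers pay 142/3; sellers receive 214/3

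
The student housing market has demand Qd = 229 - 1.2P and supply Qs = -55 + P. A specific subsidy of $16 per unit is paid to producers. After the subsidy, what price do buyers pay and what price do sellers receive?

Buyers pay 1340/11; sellers receive 1516/11

Pre-subsidy: 229 - 1.2P = -55 + P gives P* = 1420/11, Q* = 815/11.
With the subsidy, sellers receive Ps = Pb + 16 for each unit, where Pb is the price buyers pay.
Supply in terms of Pb becomes Qs = -55 + 1(Pb + 16) = -39 + Pb. Setting this equal to demand: 229 - 1.2Pb = -39 + Pb, so Pb = 1340/11.
Sellers receive Ps = 1340/11 + 16 = 1516/11; Q' = 229 − 1.2·(1340/11) = 911/11.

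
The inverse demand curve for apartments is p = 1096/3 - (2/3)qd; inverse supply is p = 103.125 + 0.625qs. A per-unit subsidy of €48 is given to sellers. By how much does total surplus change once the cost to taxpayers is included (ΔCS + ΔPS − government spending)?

Net change in total surplus = -27648/31

Pre-subsidy: 1096/3 - (2/3)q = 103.125 + 0.625q gives q* = 203 and p* = 230.
With the subsidy, sellers receive ps = pb + 48 for each unit, where pb is the price buyers pay.
On the curves, pb = 1096/3 - (2/3)q and ps = 103.125 + 0.625q; the wedge ps − pb = 48 gives 103.125 + 0.625q − (1096/3 - (2/3)q) = 48, so q' = 7445/31.
Then pb = 1096/3 − (2/3)·(7445/31) = 6362/31 and ps = 103.125 + 0.625·(7445/31) = 7850/31.
ΔCS = ½(203 + 7445/31)(230 − 6362/31) = 5275392/961; ΔPS = ½(203 + 7445/31)(7850/31 − 230) = 4945680/961.
Government spending = 48 × 7445/31 = 357360/31.
Net change = 5275392/961 + 4945680/961 − 357360/31 = -27648/31. The loss equals the DWL triangle ½·48·1152/31.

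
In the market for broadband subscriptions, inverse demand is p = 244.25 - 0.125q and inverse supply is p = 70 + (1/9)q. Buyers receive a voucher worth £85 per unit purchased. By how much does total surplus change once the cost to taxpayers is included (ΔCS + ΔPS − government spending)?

Pre-subsidy: 244.25 - 0.125q = 70 + (1/9)q gives q* = 738 and p* = 152.
With the rebate, buyers effectively pay pb = ps − 85, where ps is the price sellers receive.
On the curves, pb = 244.25 - 0.125q and ps = 70 + (1/9)q; the wedge ps − pb = 85 gives 70 + (1/9)q − (244.25 - 0.125q) = 85, so q' = 1098.
Then pb = 244.25 − 0.125·1098 = 107 and ps = 70 + (1/9)·1098 = 192.
ΔCS = ½(738 + 1098)(152 − 107) = 41310; ΔPS = ½(738 + 1098)(192 − 152) = 36720.
Government spending = 85 × 1098 = 93330.
Net change = 41310 + 36720 − 93330 = -15300. The loss equals the DWL triangle ½·85·360.

Net change in total surplus = -£15300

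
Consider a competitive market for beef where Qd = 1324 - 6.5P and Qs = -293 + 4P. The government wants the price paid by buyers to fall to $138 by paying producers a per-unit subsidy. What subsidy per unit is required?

At a buyer price of 138, quantity demanded is 1324 − 6.5·138 = 427.
Sellers supply 427 only when they receive Ps with -293 + 4·Ps = 427, i.e. Ps = 180.
s = Ps − Pb = 180 − 138 = 42.

Required subsidy s = $42 per unit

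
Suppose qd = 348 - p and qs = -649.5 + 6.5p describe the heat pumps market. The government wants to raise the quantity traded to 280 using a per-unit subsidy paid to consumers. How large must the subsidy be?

At q = 280, invert demand for the buyer price: pb = (348 − 280)/1 = 68; invert supply for the seller price: ps = (280 − (-649.5))/6.5 = 143.
The subsidy must fill the gap: s = ps − pb = 143 − 68 = 75.

Required subsidy s = 75 per unit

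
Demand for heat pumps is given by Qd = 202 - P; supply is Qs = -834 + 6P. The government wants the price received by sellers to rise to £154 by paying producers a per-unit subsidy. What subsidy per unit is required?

At a seller price of 154, quantity supplied is -834 + 6·154 = 90.
Buyers absorb 90 only when they pay Pb with 202 − 1·Pb = 90, i.e. Pb = 112.
s = Ps − Pb = 154 − 112 = 42.

Required subsidy s = £42 per unit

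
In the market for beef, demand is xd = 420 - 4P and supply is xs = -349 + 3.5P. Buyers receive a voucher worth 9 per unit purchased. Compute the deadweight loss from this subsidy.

Deadweight loss = 75.6

Pre-subsidy: 420 - 4P = -349 + 3.5P gives P* = 1538/15, x* = 148/15.
With the rebate, buyers effectively pay Pb = Ps − 9, where Ps is the price sellers receive.
Demand in terms of Ps becomes xd = 420 − 4(Ps − 9) = 456 - 4Ps. Setting this equal to supply: 456 - 4Ps = -349 + 3.5Ps, so Ps = 322/3.
Buyers pay Pb = 322/3 − 9 = 295/3; x' = -349 + 3.5·(322/3) = 80/3.
The subsidy expands output by 80/3 − 148/15 = 16.8 past the efficient level; on those units the gap between marginal cost and willingness to pay runs from 0 up to 9.
DWL = ½ × 9 × 16.8 = 75.6.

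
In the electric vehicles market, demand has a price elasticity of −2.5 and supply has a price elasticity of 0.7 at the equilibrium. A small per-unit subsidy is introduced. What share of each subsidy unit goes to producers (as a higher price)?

Producer share = 0.78125

For a small subsidy around the equilibrium, the benefit split depends on the relative slopes, which at a point are proportional to the elasticities.
Buyer share = εs/(εs + |εd|) = 0.7/(0.7 + 2.5) = 0.21875; seller share = |εd|/(εs + |εd|) = 0.78125.
So producers capture 0.78125 of the subsidy.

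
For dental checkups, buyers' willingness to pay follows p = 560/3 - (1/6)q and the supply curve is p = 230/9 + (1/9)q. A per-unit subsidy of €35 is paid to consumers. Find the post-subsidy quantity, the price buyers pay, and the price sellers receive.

q' = 706; buyers pay €69; sellers receive €104

Pre-subsidy: 560/3 - (1/6)q = 230/9 + (1/9)q gives q* = 580 and p* = 90.
With the rebate, buyers effectively pay pb = ps − 35, where ps is the price sellers receive.
On the curves, pb = 560/3 - (1/6)q and ps = 230/9 + (1/9)q; the wedge ps − pb = 35 gives 230/9 + (1/9)q − (560/3 - (1/6)q) = 35, so q' = 706.
Then pb = 560/3 − (1/6)·706 = 69 and ps = 230/9 + (1/9)·706 = 104.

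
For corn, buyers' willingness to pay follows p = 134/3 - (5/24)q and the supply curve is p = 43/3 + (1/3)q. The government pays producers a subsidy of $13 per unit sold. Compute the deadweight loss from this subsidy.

Pre-subsidy: 134/3 - (5/24)q = 43/3 + (1/3)q gives q* = 56 and p* = 33.
With the subsidy, sellers receive ps = pb + 13 for each unit, where pb is the price buyers pay.
On the curves, pb = 134/3 - (5/24)q and ps = 43/3 + (1/3)q; the wedge ps − pb = 13 gives 43/3 + (1/3)q − (134/3 - (5/24)q) = 13, so q' = 80.
Then pb = 134/3 − (5/24)·80 = 28 and ps = 43/3 + (1/3)·80 = 41.
The subsidy expands output by 80 − 56 = 24 past the efficient level; on those units the gap between marginal cost and willingness to pay runs from 0 up to 13.
DWL = ½ × 13 × 24 = 156.

Deadweight loss = $156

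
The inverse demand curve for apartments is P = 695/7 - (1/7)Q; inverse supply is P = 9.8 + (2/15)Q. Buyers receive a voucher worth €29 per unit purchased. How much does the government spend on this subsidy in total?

Pre-subsidy: 695/7 - (1/7)Q = 9.8 + (2/15)Q gives Q* = 324 and P* = 53.
With the rebate, buyers effectively pay Pb = Ps − 29, where Ps is the price sellers receive.
On the curves, Pb = 695/7 - (1/7)Q and Ps = 9.8 + (2/15)Q; the wedge Ps − Pb = 29 gives 9.8 + (2/15)Q − (695/7 - (1/7)Q) = 29, so Q' = 429.
Then Pb = 695/7 − (1/7)·429 = 38 and Ps = 9.8 + (2/15)·429 = 67.
Government outlay = subsidy × quantity = 29 × 429 = 12441.

Government cost = €12441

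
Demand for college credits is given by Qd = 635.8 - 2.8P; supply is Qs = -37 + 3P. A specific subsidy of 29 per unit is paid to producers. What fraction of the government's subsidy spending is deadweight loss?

DWL / government spending = 21/353

Pre-subsidy: 635.8 - 2.8P = -37 + 3P gives P* = 116, Q* = 311.
With the subsidy, sellers receive Ps = Pb + 29 for each unit, where Pb is the price buyers pay.
Supply in terms of Pb becomes Qs = -37 + 3(Pb + 29) = 50 + 3Pb. Setting this equal to demand: 635.8 - 2.8Pb = 50 + 3Pb, so Pb = 101.
Sellers receive Ps = 101 + 29 = 130; Q' = 635.8 − 2.8·101 = 353.
ΔCS = ½(311 + 353)(116 − 101) = 4980; ΔPS = ½(311 + 353)(130 − 116) = 4648.
Government spending = 29 × 353 = 10237.
DWL = ½ × 29 × (353 − 311) = 609; fraction = 609 / 10237 = 21/353.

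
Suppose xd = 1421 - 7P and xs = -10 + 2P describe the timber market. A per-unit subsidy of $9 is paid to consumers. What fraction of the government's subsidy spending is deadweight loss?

DWL / government spending = 1/46

Pre-subsidy: 1421 - 7P = -10 + 2P gives P* = 159, x* = 308.
With the rebate, buyers effectively pay Pb = Ps − 9, where Ps is the price sellers receive.
Demand in terms of Ps becomes xd = 1421 − 7(Ps − 9) = 1484 - 7Ps. Setting this equal to supply: 1484 - 7Ps = -10 + 2Ps, so Ps = 166.
Buyers pay Pb = 166 − 9 = 157; x' = -10 + 2·166 = 322.
ΔCS = ½(308 + 322)(159 − 157) = 630; ΔPS = ½(308 + 322)(166 − 159) = 2205.
Government spending = 9 × 322 = 2898.
DWL = ½ × 9 × (322 − 308) = 63; fraction = 63 / 2898 = 1/46.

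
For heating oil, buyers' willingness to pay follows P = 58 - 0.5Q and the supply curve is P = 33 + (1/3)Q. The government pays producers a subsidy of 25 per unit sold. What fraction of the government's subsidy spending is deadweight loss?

Pre-subsidy: 58 - 0.5Q = 33 + (1/3)Q gives Q* = 30 and P* = 43.
With the subsidy, sellers receive Ps = Pb + 25 for each unit, where Pb is the price buyers pay.
On the curves, Pb = 58 - 0.5Q and Ps = 33 + (1/3)Q; the wedge Ps − Pb = 25 gives 33 + (1/3)Q − (58 - 0.5Q) = 25, so Q' = 60.
Then Pb = 58 − 0.5·60 = 28 and Ps = 33 + (1/3)·60 = 53.
ΔCS = ½(30 + 60)(43 − 28) = 675; ΔPS = ½(30 + 60)(53 − 43) = 450.
Government spending = 25 × 60 = 1500.
DWL = ½ × 25 × (60 − 30) = 375; fraction = 375 / 1500 = 0.25.

DWL / government spending = 0.25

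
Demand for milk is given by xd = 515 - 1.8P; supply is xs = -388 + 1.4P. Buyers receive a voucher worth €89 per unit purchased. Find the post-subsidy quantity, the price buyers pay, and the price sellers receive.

Pre-subsidy: 515 - 1.8P = -388 + 1.4P gives P* = 282.1875, x* = 7.0625.
With the rebate, buyers effectively pay Pb = Ps − 89, where Ps is the price sellers receive.
Demand in terms of Ps becomes xd = 515 − 1.8(Ps − 89) = 675.2 - 1.8Ps. Setting this equal to supply: 675.2 - 1.8Ps = -388 + 1.4Ps, so Ps = 332.25.
Buyers pay Pb = 332.25 − 89 = 243.25; x' = -388 + 1.4·332.25 = 77.15.

x' = 77.15; buyers pay €243.25; sellers receive €332.25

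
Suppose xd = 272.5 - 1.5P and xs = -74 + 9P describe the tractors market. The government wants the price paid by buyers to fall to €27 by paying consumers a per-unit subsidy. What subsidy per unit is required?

At a buyer price of 27, quantity demanded is 272.5 − 1.5·27 = 232.
Sellers supply 232 only when they receive Ps with -74 + 9·Ps = 232, i.e. Ps = 34.
s = Ps − Pb = 34 − 27 = 7.

Required subsidy s = €7 per unit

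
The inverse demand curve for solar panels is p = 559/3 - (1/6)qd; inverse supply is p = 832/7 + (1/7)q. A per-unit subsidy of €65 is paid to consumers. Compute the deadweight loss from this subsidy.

Deadweight loss = €6825

Pre-subsidy: 559/3 - (1/6)q = 832/7 + (1/7)q gives q* = 218 and p* = 150.
With the rebate, buyers effectively pay pb = ps − 65, where ps is the price sellers receive.
On the curves, pb = 559/3 - (1/6)q and ps = 832/7 + (1/7)q; the wedge ps − pb = 65 gives 832/7 + (1/7)q − (559/3 - (1/6)q) = 65, so q' = 428.
Then pb = 559/3 − (1/6)·428 = 115 and ps = 832/7 + (1/7)·428 = 180.
The subsidy expands output by 428 − 218 = 210 past the efficient level; on those units the gap between marginal cost and willingness to pay runs from 0 up to 65.
DWL = ½ × 65 × 210 = 6825.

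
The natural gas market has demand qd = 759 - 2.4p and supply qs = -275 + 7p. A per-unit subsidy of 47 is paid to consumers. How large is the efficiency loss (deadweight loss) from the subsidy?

Deadweight loss = 1974

Pre-subsidy: 759 - 2.4p = -275 + 7p gives p* = 110, q* = 495.
With the rebate, buyers effectively pay pb = ps − 47, where ps is the price sellers receive.
Demand in terms of ps becomes qd = 759 − 2.4(ps − 47) = 871.8 - 2.4ps. Setting this equal to supply: 871.8 - 2.4ps = -275 + 7ps, so ps = 122.
Buyers pay pb = 122 − 47 = 75; q' = -275 + 7·122 = 579.
The subsidy expands output by 579 − 495 = 84 past the efficient level; on those units the gap between marginal cost and willingness to pay runs from 0 up to 47.
DWL = ½ × 47 × 84 = 1974.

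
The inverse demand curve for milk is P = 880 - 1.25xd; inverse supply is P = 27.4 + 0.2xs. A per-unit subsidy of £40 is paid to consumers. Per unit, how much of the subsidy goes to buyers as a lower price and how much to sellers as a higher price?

Buyers gain 1000/29 per unit; sellers gain 160/29 per unit

Pre-subsidy: 880 - 1.25x = 27.4 + 0.2x gives x* = 588 and P* = 145.
With the rebate, buyers effectively pay Pb = Ps − 40, where Ps is the price sellers receive.
On the curves, Pb = 880 - 1.25x and Ps = 27.4 + 0.2x; the wedge Ps − Pb = 40 gives 27.4 + 0.2x − (880 - 1.25x) = 40, so x' = 17852/29.
Then Pb = 880 − 1.25·(17852/29) = 3205/29 and Ps = 27.4 + 0.2·(17852/29) = 4365/29.
Buyers' price falls by P* − Pb = 145 − 3205/29 = 1000/29; sellers' price rises by Ps − P* = 4365/29 − 145 = 160/29.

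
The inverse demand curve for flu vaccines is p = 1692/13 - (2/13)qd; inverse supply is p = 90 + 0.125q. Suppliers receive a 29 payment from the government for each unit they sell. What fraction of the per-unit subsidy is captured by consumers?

Pre-subsidy: 1692/13 - (2/13)q = 90 + 0.125q gives q* = 144 and p* = 108.
With the subsidy, sellers receive ps = pb + 29 for each unit, where pb is the price buyers pay.
On the curves, pb = 1692/13 - (2/13)q and ps = 90 + 0.125q; the wedge ps − pb = 29 gives 90 + 0.125q − (1692/13 - (2/13)q) = 29, so q' = 248.
Then pb = 1692/13 − (2/13)·248 = 92 and ps = 90 + 0.125·248 = 121.
Buyers' price falls by p* − pb = 108 − 92 = 16; sellers' price rises by ps − p* = 121 − 108 = 13.
So consumers capture 16/29 = 16/29 of each unit of subsidy.

Consumer share = 16/29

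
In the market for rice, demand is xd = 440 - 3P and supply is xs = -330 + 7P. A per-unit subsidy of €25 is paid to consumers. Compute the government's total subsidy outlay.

Pre-subsidy: 440 - 3P = -330 + 7P gives P* = 77, x* = 209.
With the rebate, buyers effectively pay Pb = Ps − 25, where Ps is the price sellers receive.
Demand in terms of Ps becomes xd = 440 − 3(Ps − 25) = 515 - 3Ps. Setting this equal to supply: 515 - 3Ps = -330 + 7Ps, so Ps = 84.5.
Buyers pay Pb = 84.5 − 25 = 59.5; x' = -330 + 7·84.5 = 261.5.
Government outlay = subsidy × quantity = 25 × 261.5 = 6537.5.

Government cost = €6537.5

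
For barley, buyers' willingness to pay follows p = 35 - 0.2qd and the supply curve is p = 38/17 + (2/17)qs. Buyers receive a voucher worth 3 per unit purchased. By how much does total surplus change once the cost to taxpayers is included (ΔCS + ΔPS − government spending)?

Pre-subsidy: 35 - 0.2q = 38/17 + (2/17)q gives q* = 2785/27 and p* = 388/27.
With the rebate, buyers effectively pay pb = ps − 3, where ps is the price sellers receive.
On the curves, pb = 35 - 0.2q and ps = 38/17 + (2/17)q; the wedge ps − pb = 3 gives 38/17 + (2/17)q − (35 - 0.2q) = 3, so q' = 3040/27.
Then pb = 35 − 0.2·(3040/27) = 337/27 and ps = 38/17 + (2/17)·(3040/27) = 418/27.
ΔCS = ½(2785/27 + 3040/27)(388/27 − 337/27) = 99025/486; ΔPS = ½(2785/27 + 3040/27)(418/27 − 388/27) = 29125/243.
Government spending = 3 × 3040/27 = 3040/9.
Net change = 99025/486 + 29125/243 − 3040/9 = -85/6. The loss equals the DWL triangle ½·3·85/9.

Net change in total surplus = -85/6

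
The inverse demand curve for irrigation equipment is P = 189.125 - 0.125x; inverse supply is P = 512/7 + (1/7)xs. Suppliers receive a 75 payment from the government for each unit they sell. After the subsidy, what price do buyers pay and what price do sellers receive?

Pre-subsidy: 189.125 - 0.125x = 512/7 + (1/7)x gives x* = 433 and P* = 135.
With the subsidy, sellers receive Ps = Pb + 75 for each unit, where Pb is the price buyers pay.
On the curves, Pb = 189.125 - 0.125x and Ps = 512/7 + (1/7)x; the wedge Ps − Pb = 75 gives 512/7 + (1/7)x − (189.125 - 0.125x) = 75, so x' = 713.
Then Pb = 189.125 − 0.125·713 = 100 and Ps = 512/7 + (1/7)·713 = 175.

Buyers pay 100; sellers receive 175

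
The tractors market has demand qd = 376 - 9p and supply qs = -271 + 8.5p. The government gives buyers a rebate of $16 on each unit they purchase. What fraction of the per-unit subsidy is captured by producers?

Producer share = 18/35

Pre-subsidy: 376 - 9p = -271 + 8.5p gives p* = 1294/35, q* = 1514/35.
With the rebate, buyers effectively pay pb = ps − 16, where ps is the price sellers receive.
Demand in terms of ps becomes qd = 376 − 9(ps − 16) = 520 - 9ps. Setting this equal to supply: 520 - 9ps = -271 + 8.5ps, so ps = 45.2.
Buyers pay pb = 45.2 − 16 = 29.2; q' = -271 + 8.5·45.2 = 113.2.
Buyers' price falls by p* − pb = 1294/35 − 29.2 = 272/35; sellers' price rises by ps − p* = 45.2 − 1294/35 = 288/35.
So producers capture (288/35)/16 = 18/35 of each unit of subsidy.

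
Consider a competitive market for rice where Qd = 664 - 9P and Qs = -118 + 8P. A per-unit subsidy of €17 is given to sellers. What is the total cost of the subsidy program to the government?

Government cost = €5474

Pre-subsidy: 664 - 9P = -118 + 8P gives P* = 46, Q* = 250.
With the subsidy, sellers receive Ps = Pb + 17 for each unit, where Pb is the price buyers pay.
Supply in terms of Pb becomes Qs = -118 + 8(Pb + 17) = 18 + 8Pb. Setting this equal to demand: 664 - 9Pb = 18 + 8Pb, so Pb = 38.
Sellers receive Ps = 38 + 17 = 55; Q' = 664 − 9·38 = 322.
Government outlay = subsidy × quantity = 17 × 322 = 5474.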